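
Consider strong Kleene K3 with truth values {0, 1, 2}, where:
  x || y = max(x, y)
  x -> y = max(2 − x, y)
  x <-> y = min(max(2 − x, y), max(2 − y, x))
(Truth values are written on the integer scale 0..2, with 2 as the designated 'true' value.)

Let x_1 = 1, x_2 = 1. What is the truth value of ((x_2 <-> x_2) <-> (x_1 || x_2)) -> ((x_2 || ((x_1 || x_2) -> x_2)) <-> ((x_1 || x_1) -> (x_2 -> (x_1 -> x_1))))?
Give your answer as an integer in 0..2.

1

x_2 <-> x_2 = 1 <-> 1 = 1
x_1 || x_2 = 1 || 1 = 1
(x_2 <-> x_2) <-> (x_1 || x_2) = 1 <-> 1 = 1
x_1 || x_2 = 1 || 1 = 1
(x_1 || x_2) -> x_2 = 1 -> 1 = 1
x_2 || ((x_1 || x_2) -> x_2) = 1 || 1 = 1
x_1 || x_1 = 1 || 1 = 1
x_1 -> x_1 = 1 -> 1 = 1
x_2 -> (x_1 -> x_1) = 1 -> 1 = 1
(x_1 || x_1) -> (x_2 -> (x_1 -> x_1)) = 1 -> 1 = 1
(x_2 || ((x_1 || x_2) -> x_2)) <-> ((x_1 || x_1) -> (x_2 -> (x_1 -> x_1))) = 1 <-> 1 = 1
((x_2 <-> x_2) <-> (x_1 || x_2)) -> ((x_2 || ((x_1 || x_2) -> x_2)) <-> ((x_1 || x_1) -> (x_2 -> (x_1 -> x_1)))) = 1 -> 1 = 1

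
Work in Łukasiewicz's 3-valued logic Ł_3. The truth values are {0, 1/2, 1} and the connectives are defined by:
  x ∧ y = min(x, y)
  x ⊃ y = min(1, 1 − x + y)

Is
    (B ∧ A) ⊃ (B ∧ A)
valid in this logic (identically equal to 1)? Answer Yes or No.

Yes

A = 0, B = 0 ↦ 1
A = 0, B = 1/2 ↦ 1
A = 0, B = 1 ↦ 1
A = 1/2, B = 0 ↦ 1
A = 1/2, B = 1/2 ↦ 1
A = 1/2, B = 1 ↦ 1
A = 1, B = 0 ↦ 1
A = 1, B = 1/2 ↦ 1
A = 1, B = 1 ↦ 1
Every assignment gives a value ≥ 1.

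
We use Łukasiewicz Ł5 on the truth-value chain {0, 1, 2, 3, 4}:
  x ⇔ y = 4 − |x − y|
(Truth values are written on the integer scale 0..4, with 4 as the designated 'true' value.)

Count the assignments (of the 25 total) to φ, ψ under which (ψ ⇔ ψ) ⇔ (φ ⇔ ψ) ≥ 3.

13

value 4: 5 assignments (counts)
value 3: 8 assignments (counts)
value 2: 6 assignments
value 1: 4 assignments
value 0: 2 assignments
So 13 of the 25 assignments meet the threshold.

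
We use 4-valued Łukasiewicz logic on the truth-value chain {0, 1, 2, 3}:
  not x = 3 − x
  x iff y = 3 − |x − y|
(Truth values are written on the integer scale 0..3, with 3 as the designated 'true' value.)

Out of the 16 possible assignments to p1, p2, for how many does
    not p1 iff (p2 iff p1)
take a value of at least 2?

11

p1 = 0, p2 = 0 ↦ 3  ≥
p1 = 0, p2 = 1 ↦ 2  ≥
p1 = 0, p2 = 2 ↦ 1  <
p1 = 0, p2 = 3 ↦ 0  <
p1 = 1, p2 = 0 ↦ 3  ≥
p1 = 1, p2 = 1 ↦ 2  ≥
p1 = 1, p2 = 2 ↦ 3  ≥
p1 = 1, p2 = 3 ↦ 2  ≥
p1 = 2, p2 = 0 ↦ 3  ≥
p1 = 2, p2 = 1 ↦ 2  ≥
p1 = 2, p2 = 2 ↦ 1  <
p1 = 2, p2 = 3 ↦ 2  ≥
p1 = 3, p2 = 0 ↦ 3  ≥
p1 = 3, p2 = 1 ↦ 2  ≥
p1 = 3, p2 = 2 ↦ 1  <
p1 = 3, p2 = 3 ↦ 0  <
So 11 of the 16 assignments meet the threshold.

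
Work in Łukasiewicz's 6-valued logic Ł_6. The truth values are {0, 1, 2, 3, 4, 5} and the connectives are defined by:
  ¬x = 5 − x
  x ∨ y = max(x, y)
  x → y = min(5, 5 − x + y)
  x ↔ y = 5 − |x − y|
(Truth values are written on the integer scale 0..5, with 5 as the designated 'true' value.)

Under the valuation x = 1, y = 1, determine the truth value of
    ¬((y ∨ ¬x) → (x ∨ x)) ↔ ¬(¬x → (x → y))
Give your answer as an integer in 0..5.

¬x = ¬1 = 4
y ∨ ¬x = 1 ∨ 4 = 4
x ∨ x = 1 ∨ 1 = 1
(y ∨ ¬x) → (x ∨ x) = 4 → 1 = 2
¬((y ∨ ¬x) → (x ∨ x)) = ¬2 = 3
¬x = ¬1 = 4
x → y = 1 → 1 = 5
¬x → (x → y) = 4 → 5 = 5
¬(¬x → (x → y)) = ¬5 = 0
¬((y ∨ ¬x) → (x ∨ x)) ↔ ¬(¬x → (x → y)) = 3 ↔ 0 = 2

2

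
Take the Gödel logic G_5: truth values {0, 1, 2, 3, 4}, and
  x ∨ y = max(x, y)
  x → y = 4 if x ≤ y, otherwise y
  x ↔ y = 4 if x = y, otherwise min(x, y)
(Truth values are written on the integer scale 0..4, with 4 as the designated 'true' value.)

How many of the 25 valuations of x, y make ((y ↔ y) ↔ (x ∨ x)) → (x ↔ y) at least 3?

16

value 4: 15 assignments (counts)
value 3: 1 assignment (counts)
value 2: 2 assignments
value 1: 3 assignments
value 0: 4 assignments
So 16 of the 25 assignments meet the threshold.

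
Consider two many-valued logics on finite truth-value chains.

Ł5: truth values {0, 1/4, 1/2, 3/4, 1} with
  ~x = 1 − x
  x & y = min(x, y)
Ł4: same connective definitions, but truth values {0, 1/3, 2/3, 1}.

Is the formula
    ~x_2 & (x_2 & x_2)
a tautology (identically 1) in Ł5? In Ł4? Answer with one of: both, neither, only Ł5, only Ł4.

In Ł5: at x_2 = 0 the value is 0 — not a tautology.
In Ł4: at x_2 = 0 the value is 0 — not a tautology.

neither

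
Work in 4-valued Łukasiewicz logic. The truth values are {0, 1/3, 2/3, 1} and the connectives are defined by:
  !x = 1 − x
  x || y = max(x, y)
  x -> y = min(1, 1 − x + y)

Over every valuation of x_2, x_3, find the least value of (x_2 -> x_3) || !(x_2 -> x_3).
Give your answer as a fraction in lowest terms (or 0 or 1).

Take x_2 = 1/3, x_3 = 0:
x_2 -> x_3 = 1/3 -> 0 = 2/3
x_2 -> x_3 = 1/3 -> 0 = 2/3
!(x_2 -> x_3) = !2/3 = 1/3
(x_2 -> x_3) || !(x_2 -> x_3) = 2/3 || 1/3 = 2/3
No assignment yields a value below 2/3, so this is the minimum.

2/3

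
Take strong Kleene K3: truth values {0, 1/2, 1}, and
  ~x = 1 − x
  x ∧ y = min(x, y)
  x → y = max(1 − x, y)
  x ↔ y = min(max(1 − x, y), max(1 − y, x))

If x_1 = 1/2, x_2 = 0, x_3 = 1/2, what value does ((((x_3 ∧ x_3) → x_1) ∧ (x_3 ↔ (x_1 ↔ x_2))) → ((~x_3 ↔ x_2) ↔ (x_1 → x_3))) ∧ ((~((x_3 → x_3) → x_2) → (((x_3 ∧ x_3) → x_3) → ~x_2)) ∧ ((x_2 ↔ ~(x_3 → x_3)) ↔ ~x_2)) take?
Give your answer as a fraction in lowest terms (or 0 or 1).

1/2

x_3 ∧ x_3 = 1/2 ∧ 1/2 = 1/2
(x_3 ∧ x_3) → x_1 = 1/2 → 1/2 = 1/2
x_1 ↔ x_2 = 1/2 ↔ 0 = 1/2
x_3 ↔ (x_1 ↔ x_2) = 1/2 ↔ 1/2 = 1/2
((x_3 ∧ x_3) → x_1) ∧ (x_3 ↔ (x_1 ↔ x_2)) = 1/2 ∧ 1/2 = 1/2
~x_3 = ~1/2 = 1/2
~x_3 ↔ x_2 = 1/2 ↔ 0 = 1/2
x_1 → x_3 = 1/2 → 1/2 = 1/2
(~x_3 ↔ x_2) ↔ (x_1 → x_3) = 1/2 ↔ 1/2 = 1/2
(((x_3 ∧ x_3) → x_1) ∧ (x_3 ↔ (x_1 ↔ x_2))) → ((~x_3 ↔ x_2) ↔ (x_1 → x_3)) = 1/2 → 1/2 = 1/2
x_3 → x_3 = 1/2 → 1/2 = 1/2
(x_3 → x_3) → x_2 = 1/2 → 0 = 1/2
~((x_3 → x_3) → x_2) = ~1/2 = 1/2
x_3 ∧ x_3 = 1/2 ∧ 1/2 = 1/2
(x_3 ∧ x_3) → x_3 = 1/2 → 1/2 = 1/2
~x_2 = ~0 = 1
((x_3 ∧ x_3) → x_3) → ~x_2 = 1/2 → 1 = 1
~((x_3 → x_3) → x_2) → (((x_3 ∧ x_3) → x_3) → ~x_2) = 1/2 → 1 = 1
x_3 → x_3 = 1/2 → 1/2 = 1/2
~(x_3 → x_3) = ~1/2 = 1/2
x_2 ↔ ~(x_3 → x_3) = 0 ↔ 1/2 = 1/2
~x_2 = ~0 = 1
(x_2 ↔ ~(x_3 → x_3)) ↔ ~x_2 = 1/2 ↔ 1 = 1/2
(~((x_3 → x_3) → x_2) → (((x_3 ∧ x_3) → x_3) → ~x_2)) ∧ ((x_2 ↔ ~(x_3 → x_3)) ↔ ~x_2) = 1 ∧ 1/2 = 1/2
((((x_3 ∧ x_3) → x_1) ∧ (x_3 ↔ (x_1 ↔ x_2))) → ((~x_3 ↔ x_2) ↔ (x_1 → x_3))) ∧ ((~((x_3 → x_3) → x_2) → (((x_3 ∧ x_3) → x_3) → ~x_2)) ∧ ((x_2 ↔ ~(x_3 → x_3)) ↔ ~x_2)) = 1/2 ∧ 1/2 = 1/2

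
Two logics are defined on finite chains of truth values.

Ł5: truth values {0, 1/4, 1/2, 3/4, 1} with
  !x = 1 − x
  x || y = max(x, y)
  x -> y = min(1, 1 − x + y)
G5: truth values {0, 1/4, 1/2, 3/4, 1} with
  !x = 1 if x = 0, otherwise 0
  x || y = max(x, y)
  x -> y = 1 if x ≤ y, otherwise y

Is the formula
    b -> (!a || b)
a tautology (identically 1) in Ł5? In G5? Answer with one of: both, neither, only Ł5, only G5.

In Ł5: every assignment gives 1 — tautology.
In G5: every assignment gives 1 — tautology.

both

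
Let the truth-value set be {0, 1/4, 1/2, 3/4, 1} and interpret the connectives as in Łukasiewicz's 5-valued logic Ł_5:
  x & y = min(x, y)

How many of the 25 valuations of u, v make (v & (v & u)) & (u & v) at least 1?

1

value 1: 1 assignment (counts)
value 3/4: 3 assignments
value 1/2: 5 assignments
value 1/4: 7 assignments
value 0: 9 assignments
So 1 of the 25 assignments meets the threshold.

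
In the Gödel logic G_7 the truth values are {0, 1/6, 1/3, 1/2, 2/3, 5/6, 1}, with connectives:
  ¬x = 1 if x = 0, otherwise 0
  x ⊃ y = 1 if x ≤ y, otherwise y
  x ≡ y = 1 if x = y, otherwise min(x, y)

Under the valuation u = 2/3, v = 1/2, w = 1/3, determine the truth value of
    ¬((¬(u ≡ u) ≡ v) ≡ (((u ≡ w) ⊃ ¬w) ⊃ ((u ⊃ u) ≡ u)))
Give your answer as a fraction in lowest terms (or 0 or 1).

1

u ≡ u = 2/3 ≡ 2/3 = 1
¬(u ≡ u) = ¬1 = 0
¬(u ≡ u) ≡ v = 0 ≡ 1/2 = 0
u ≡ w = 2/3 ≡ 1/3 = 1/3
¬w = ¬1/3 = 0
(u ≡ w) ⊃ ¬w = 1/3 ⊃ 0 = 0
u ⊃ u = 2/3 ⊃ 2/3 = 1
(u ⊃ u) ≡ u = 1 ≡ 2/3 = 2/3
((u ≡ w) ⊃ ¬w) ⊃ ((u ⊃ u) ≡ u) = 0 ⊃ 2/3 = 1
(¬(u ≡ u) ≡ v) ≡ (((u ≡ w) ⊃ ¬w) ⊃ ((u ⊃ u) ≡ u)) = 0 ≡ 1 = 0
¬((¬(u ≡ u) ≡ v) ≡ (((u ≡ w) ⊃ ¬w) ⊃ ((u ⊃ u) ≡ u))) = ¬0 = 1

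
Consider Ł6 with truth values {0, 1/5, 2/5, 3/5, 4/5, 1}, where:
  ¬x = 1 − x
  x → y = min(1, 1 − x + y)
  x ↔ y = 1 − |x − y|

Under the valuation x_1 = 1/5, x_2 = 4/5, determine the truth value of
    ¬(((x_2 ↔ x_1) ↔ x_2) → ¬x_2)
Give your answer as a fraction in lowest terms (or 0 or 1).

x_2 ↔ x_1 = 4/5 ↔ 1/5 = 2/5
(x_2 ↔ x_1) ↔ x_2 = 2/5 ↔ 4/5 = 3/5
¬x_2 = ¬4/5 = 1/5
((x_2 ↔ x_1) ↔ x_2) → ¬x_2 = 3/5 → 1/5 = 3/5
¬(((x_2 ↔ x_1) ↔ x_2) → ¬x_2) = ¬3/5 = 2/5

2/5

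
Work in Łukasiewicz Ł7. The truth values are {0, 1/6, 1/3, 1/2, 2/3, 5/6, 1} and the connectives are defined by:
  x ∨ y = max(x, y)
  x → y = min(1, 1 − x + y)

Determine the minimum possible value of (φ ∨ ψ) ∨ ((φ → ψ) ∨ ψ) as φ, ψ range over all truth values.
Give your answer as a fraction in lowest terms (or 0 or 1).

Take φ = 1/2, ψ = 0:
φ ∨ ψ = 1/2 ∨ 0 = 1/2
φ → ψ = 1/2 → 0 = 1/2
(φ → ψ) ∨ ψ = 1/2 ∨ 0 = 1/2
(φ ∨ ψ) ∨ ((φ → ψ) ∨ ψ) = 1/2 ∨ 1/2 = 1/2
No assignment yields a value below 1/2, so this is the minimum.

1/2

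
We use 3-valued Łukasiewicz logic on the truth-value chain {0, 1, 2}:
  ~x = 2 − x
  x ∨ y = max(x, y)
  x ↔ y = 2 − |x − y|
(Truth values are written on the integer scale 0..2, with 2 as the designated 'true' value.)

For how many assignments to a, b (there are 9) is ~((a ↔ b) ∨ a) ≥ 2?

a = 0, b = 0 ↦ 0  <
a = 0, b = 1 ↦ 1  <
a = 0, b = 2 ↦ 2  ≥
a = 1, b = 0 ↦ 1  <
a = 1, b = 1 ↦ 0  <
a = 1, b = 2 ↦ 1  <
a = 2, b = 0 ↦ 0  <
a = 2, b = 1 ↦ 0  <
a = 2, b = 2 ↦ 0  <
So 1 of the 9 assignments meets the threshold.

1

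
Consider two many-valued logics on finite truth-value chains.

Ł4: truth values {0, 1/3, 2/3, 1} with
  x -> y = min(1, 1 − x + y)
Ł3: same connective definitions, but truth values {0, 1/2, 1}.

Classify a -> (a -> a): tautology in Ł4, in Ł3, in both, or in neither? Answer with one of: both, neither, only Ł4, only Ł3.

In Ł4: every assignment gives 1 — tautology.
In Ł3: every assignment gives 1 — tautology.

both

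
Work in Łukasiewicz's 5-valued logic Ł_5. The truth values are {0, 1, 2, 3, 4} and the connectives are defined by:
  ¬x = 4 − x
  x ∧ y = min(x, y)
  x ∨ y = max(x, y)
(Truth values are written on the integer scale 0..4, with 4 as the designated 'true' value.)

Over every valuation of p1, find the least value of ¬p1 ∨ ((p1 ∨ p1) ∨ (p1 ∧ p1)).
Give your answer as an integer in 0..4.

2

Take p1 = 2:
¬p1 = ¬2 = 2
p1 ∨ p1 = 2 ∨ 2 = 2
p1 ∧ p1 = 2 ∧ 2 = 2
(p1 ∨ p1) ∨ (p1 ∧ p1) = 2 ∨ 2 = 2
¬p1 ∨ ((p1 ∨ p1) ∨ (p1 ∧ p1)) = 2 ∨ 2 = 2
No assignment yields a value below 2, so this is the minimum.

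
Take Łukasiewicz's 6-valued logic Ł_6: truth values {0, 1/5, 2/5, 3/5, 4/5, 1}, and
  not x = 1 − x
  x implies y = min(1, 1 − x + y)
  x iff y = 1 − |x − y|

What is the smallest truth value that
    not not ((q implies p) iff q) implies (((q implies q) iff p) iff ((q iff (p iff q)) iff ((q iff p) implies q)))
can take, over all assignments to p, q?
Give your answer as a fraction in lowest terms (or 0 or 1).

Take p = 0, q = 2/5:
q implies p = 2/5 implies 0 = 3/5
(q implies p) iff q = 3/5 iff 2/5 = 4/5
not ((q implies p) iff q) = not 4/5 = 1/5
not not ((q implies p) iff q) = not 1/5 = 4/5
q implies q = 2/5 implies 2/5 = 1
(q implies q) iff p = 1 iff 0 = 0
p iff q = 0 iff 2/5 = 3/5
q iff (p iff q) = 2/5 iff 3/5 = 4/5
q iff p = 2/5 iff 0 = 3/5
(q iff p) implies q = 3/5 implies 2/5 = 4/5
(q iff (p iff q)) iff ((q iff p) implies q) = 4/5 iff 4/5 = 1
((q implies q) iff p) iff ((q iff (p iff q)) iff ((q iff p) implies q)) = 0 iff 1 = 0
not not ((q implies p) iff q) implies (((q implies q) iff p) iff ((q iff (p iff q)) iff ((q iff p) implies q))) = 4/5 implies 0 = 1/5
No assignment yields a value below 1/5, so this is the minimum.

1/5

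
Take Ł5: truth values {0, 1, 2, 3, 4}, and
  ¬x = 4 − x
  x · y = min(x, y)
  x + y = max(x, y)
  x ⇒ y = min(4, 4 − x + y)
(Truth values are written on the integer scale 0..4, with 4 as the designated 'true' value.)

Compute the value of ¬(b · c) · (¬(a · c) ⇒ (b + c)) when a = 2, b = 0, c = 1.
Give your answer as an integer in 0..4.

2

b · c = 0 · 1 = 0
¬(b · c) = ¬0 = 4
a · c = 2 · 1 = 1
¬(a · c) = ¬1 = 3
b + c = 0 + 1 = 1
¬(a · c) ⇒ (b + c) = 3 ⇒ 1 = 2
¬(b · c) · (¬(a · c) ⇒ (b + c)) = 4 · 2 = 2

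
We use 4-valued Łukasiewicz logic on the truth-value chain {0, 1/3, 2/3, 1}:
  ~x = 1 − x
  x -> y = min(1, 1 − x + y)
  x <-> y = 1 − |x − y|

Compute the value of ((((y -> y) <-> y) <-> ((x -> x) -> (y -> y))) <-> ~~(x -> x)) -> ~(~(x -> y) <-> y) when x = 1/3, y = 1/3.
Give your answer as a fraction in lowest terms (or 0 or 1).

1

y -> y = 1/3 -> 1/3 = 1
(y -> y) <-> y = 1 <-> 1/3 = 1/3
x -> x = 1/3 -> 1/3 = 1
y -> y = 1/3 -> 1/3 = 1
(x -> x) -> (y -> y) = 1 -> 1 = 1
((y -> y) <-> y) <-> ((x -> x) -> (y -> y)) = 1/3 <-> 1 = 1/3
x -> x = 1/3 -> 1/3 = 1
~(x -> x) = ~1 = 0
~~(x -> x) = ~0 = 1
(((y -> y) <-> y) <-> ((x -> x) -> (y -> y))) <-> ~~(x -> x) = 1/3 <-> 1 = 1/3
x -> y = 1/3 -> 1/3 = 1
~(x -> y) = ~1 = 0
~(x -> y) <-> y = 0 <-> 1/3 = 2/3
~(~(x -> y) <-> y) = ~2/3 = 1/3
((((y -> y) <-> y) <-> ((x -> x) -> (y -> y))) <-> ~~(x -> x)) -> ~(~(x -> y) <-> y) = 1/3 -> 1/3 = 1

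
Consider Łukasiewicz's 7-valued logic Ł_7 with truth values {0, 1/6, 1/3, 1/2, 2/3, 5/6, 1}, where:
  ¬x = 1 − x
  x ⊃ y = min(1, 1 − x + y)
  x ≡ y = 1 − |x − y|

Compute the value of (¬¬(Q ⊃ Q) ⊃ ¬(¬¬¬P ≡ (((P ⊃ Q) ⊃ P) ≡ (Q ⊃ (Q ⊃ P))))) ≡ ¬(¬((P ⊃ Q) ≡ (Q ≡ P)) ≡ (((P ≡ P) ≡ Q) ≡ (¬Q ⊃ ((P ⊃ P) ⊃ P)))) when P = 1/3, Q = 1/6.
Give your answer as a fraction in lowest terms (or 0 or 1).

Q ⊃ Q = 1/6 ⊃ 1/6 = 1
¬(Q ⊃ Q) = ¬1 = 0
¬¬(Q ⊃ Q) = ¬0 = 1
¬P = ¬1/3 = 2/3
¬¬P = ¬2/3 = 1/3
¬¬¬P = ¬1/3 = 2/3
P ⊃ Q = 1/3 ⊃ 1/6 = 5/6
(P ⊃ Q) ⊃ P = 5/6 ⊃ 1/3 = 1/2
Q ⊃ P = 1/6 ⊃ 1/3 = 1
Q ⊃ (Q ⊃ P) = 1/6 ⊃ 1 = 1
((P ⊃ Q) ⊃ P) ≡ (Q ⊃ (Q ⊃ P)) = 1/2 ≡ 1 = 1/2
¬¬¬P ≡ (((P ⊃ Q) ⊃ P) ≡ (Q ⊃ (Q ⊃ P))) = 2/3 ≡ 1/2 = 5/6
¬(¬¬¬P ≡ (((P ⊃ Q) ⊃ P) ≡ (Q ⊃ (Q ⊃ P)))) = ¬5/6 = 1/6
¬¬(Q ⊃ Q) ⊃ ¬(¬¬¬P ≡ (((P ⊃ Q) ⊃ P) ≡ (Q ⊃ (Q ⊃ P)))) = 1 ⊃ 1/6 = 1/6
P ⊃ Q = 1/3 ⊃ 1/6 = 5/6
Q ≡ P = 1/6 ≡ 1/3 = 5/6
(P ⊃ Q) ≡ (Q ≡ P) = 5/6 ≡ 5/6 = 1
¬((P ⊃ Q) ≡ (Q ≡ P)) = ¬1 = 0
P ≡ P = 1/3 ≡ 1/3 = 1
(P ≡ P) ≡ Q = 1 ≡ 1/6 = 1/6
¬Q = ¬1/6 = 5/6
P ⊃ P = 1/3 ⊃ 1/3 = 1
(P ⊃ P) ⊃ P = 1 ⊃ 1/3 = 1/3
¬Q ⊃ ((P ⊃ P) ⊃ P) = 5/6 ⊃ 1/3 = 1/2
((P ≡ P) ≡ Q) ≡ (¬Q ⊃ ((P ⊃ P) ⊃ P)) = 1/6 ≡ 1/2 = 2/3
¬((P ⊃ Q) ≡ (Q ≡ P)) ≡ (((P ≡ P) ≡ Q) ≡ (¬Q ⊃ ((P ⊃ P) ⊃ P))) = 0 ≡ 2/3 = 1/3
¬(¬((P ⊃ Q) ≡ (Q ≡ P)) ≡ (((P ≡ P) ≡ Q) ≡ (¬Q ⊃ ((P ⊃ P) ⊃ P)))) = ¬1/3 = 2/3
(¬¬(Q ⊃ Q) ⊃ ¬(¬¬¬P ≡ (((P ⊃ Q) ⊃ P) ≡ (Q ⊃ (Q ⊃ P))))) ≡ ¬(¬((P ⊃ Q) ≡ (Q ≡ P)) ≡ (((P ≡ P) ≡ Q) ≡ (¬Q ⊃ ((P ⊃ P) ⊃ P)))) = 1/6 ≡ 2/3 = 1/2

1/2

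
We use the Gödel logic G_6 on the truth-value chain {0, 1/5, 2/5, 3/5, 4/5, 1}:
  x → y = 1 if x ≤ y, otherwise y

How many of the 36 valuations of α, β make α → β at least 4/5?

22

value 1: 21 assignments (counts)
value 4/5: 1 assignment (counts)
value 3/5: 2 assignments
value 2/5: 3 assignments
value 1/5: 4 assignments
value 0: 5 assignments
So 22 of the 36 assignments meet the threshold.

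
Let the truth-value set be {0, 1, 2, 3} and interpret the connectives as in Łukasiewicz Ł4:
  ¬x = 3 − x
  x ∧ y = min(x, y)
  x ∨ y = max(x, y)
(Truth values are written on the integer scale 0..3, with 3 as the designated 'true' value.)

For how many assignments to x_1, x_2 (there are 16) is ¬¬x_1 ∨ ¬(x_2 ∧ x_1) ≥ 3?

10

x_1 = 0, x_2 = 0 ↦ 3  ≥
x_1 = 0, x_2 = 1 ↦ 3  ≥
x_1 = 0, x_2 = 2 ↦ 3  ≥
x_1 = 0, x_2 = 3 ↦ 3  ≥
x_1 = 1, x_2 = 0 ↦ 3  ≥
x_1 = 1, x_2 = 1 ↦ 2  <
x_1 = 1, x_2 = 2 ↦ 2  <
x_1 = 1, x_2 = 3 ↦ 2  <
x_1 = 2, x_2 = 0 ↦ 3  ≥
x_1 = 2, x_2 = 1 ↦ 2  <
x_1 = 2, x_2 = 2 ↦ 2  <
x_1 = 2, x_2 = 3 ↦ 2  <
x_1 = 3, x_2 = 0 ↦ 3  ≥
x_1 = 3, x_2 = 1 ↦ 3  ≥
x_1 = 3, x_2 = 2 ↦ 3  ≥
x_1 = 3, x_2 = 3 ↦ 3  ≥
So 10 of the 16 assignments meet the threshold.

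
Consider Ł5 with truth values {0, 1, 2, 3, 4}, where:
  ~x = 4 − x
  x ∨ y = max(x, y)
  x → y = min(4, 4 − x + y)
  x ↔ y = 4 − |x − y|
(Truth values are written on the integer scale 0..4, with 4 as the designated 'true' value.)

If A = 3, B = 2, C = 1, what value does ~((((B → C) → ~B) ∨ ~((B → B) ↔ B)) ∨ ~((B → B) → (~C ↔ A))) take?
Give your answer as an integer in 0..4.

B → C = 2 → 1 = 3
~B = ~2 = 2
(B → C) → ~B = 3 → 2 = 3
B → B = 2 → 2 = 4
(B → B) ↔ B = 4 ↔ 2 = 2
~((B → B) ↔ B) = ~2 = 2
((B → C) → ~B) ∨ ~((B → B) ↔ B) = 3 ∨ 2 = 3
B → B = 2 → 2 = 4
~C = ~1 = 3
~C ↔ A = 3 ↔ 3 = 4
(B → B) → (~C ↔ A) = 4 → 4 = 4
~((B → B) → (~C ↔ A)) = ~4 = 0
(((B → C) → ~B) ∨ ~((B → B) ↔ B)) ∨ ~((B → B) → (~C ↔ A)) = 3 ∨ 0 = 3
~((((B → C) → ~B) ∨ ~((B → B) ↔ B)) ∨ ~((B → B) → (~C ↔ A))) = ~3 = 1

1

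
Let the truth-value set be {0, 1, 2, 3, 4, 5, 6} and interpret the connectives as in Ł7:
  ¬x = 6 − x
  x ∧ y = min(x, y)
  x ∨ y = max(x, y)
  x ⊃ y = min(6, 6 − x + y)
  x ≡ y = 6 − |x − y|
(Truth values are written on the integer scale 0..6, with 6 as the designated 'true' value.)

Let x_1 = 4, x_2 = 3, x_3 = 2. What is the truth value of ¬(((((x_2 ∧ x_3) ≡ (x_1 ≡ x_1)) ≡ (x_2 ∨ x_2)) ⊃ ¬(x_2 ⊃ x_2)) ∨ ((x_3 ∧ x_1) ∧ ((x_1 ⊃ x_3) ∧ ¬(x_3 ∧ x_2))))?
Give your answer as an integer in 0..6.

4

x_2 ∧ x_3 = 3 ∧ 2 = 2
x_1 ≡ x_1 = 4 ≡ 4 = 6
(x_2 ∧ x_3) ≡ (x_1 ≡ x_1) = 2 ≡ 6 = 2
x_2 ∨ x_2 = 3 ∨ 3 = 3
((x_2 ∧ x_3) ≡ (x_1 ≡ x_1)) ≡ (x_2 ∨ x_2) = 2 ≡ 3 = 5
x_2 ⊃ x_2 = 3 ⊃ 3 = 6
¬(x_2 ⊃ x_2) = ¬6 = 0
(((x_2 ∧ x_3) ≡ (x_1 ≡ x_1)) ≡ (x_2 ∨ x_2)) ⊃ ¬(x_2 ⊃ x_2) = 5 ⊃ 0 = 1
x_3 ∧ x_1 = 2 ∧ 4 = 2
x_1 ⊃ x_3 = 4 ⊃ 2 = 4
x_3 ∧ x_2 = 2 ∧ 3 = 2
¬(x_3 ∧ x_2) = ¬2 = 4
(x_1 ⊃ x_3) ∧ ¬(x_3 ∧ x_2) = 4 ∧ 4 = 4
(x_3 ∧ x_1) ∧ ((x_1 ⊃ x_3) ∧ ¬(x_3 ∧ x_2)) = 2 ∧ 4 = 2
((((x_2 ∧ x_3) ≡ (x_1 ≡ x_1)) ≡ (x_2 ∨ x_2)) ⊃ ¬(x_2 ⊃ x_2)) ∨ ((x_3 ∧ x_1) ∧ ((x_1 ⊃ x_3) ∧ ¬(x_3 ∧ x_2))) = 1 ∨ 2 = 2
¬(((((x_2 ∧ x_3) ≡ (x_1 ≡ x_1)) ≡ (x_2 ∨ x_2)) ⊃ ¬(x_2 ⊃ x_2)) ∨ ((x_3 ∧ x_1) ∧ ((x_1 ⊃ x_3) ∧ ¬(x_3 ∧ x_2)))) = ¬2 = 4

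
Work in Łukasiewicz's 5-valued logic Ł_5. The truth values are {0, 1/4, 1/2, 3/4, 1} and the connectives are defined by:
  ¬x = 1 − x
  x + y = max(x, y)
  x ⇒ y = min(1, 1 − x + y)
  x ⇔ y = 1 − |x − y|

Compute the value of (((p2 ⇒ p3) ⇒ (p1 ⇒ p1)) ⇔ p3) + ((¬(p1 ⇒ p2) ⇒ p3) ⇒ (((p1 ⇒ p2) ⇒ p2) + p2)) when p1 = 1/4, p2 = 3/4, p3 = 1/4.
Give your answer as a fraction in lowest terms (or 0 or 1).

p2 ⇒ p3 = 3/4 ⇒ 1/4 = 1/2
p1 ⇒ p1 = 1/4 ⇒ 1/4 = 1
(p2 ⇒ p3) ⇒ (p1 ⇒ p1) = 1/2 ⇒ 1 = 1
((p2 ⇒ p3) ⇒ (p1 ⇒ p1)) ⇔ p3 = 1 ⇔ 1/4 = 1/4
p1 ⇒ p2 = 1/4 ⇒ 3/4 = 1
¬(p1 ⇒ p2) = ¬1 = 0
¬(p1 ⇒ p2) ⇒ p3 = 0 ⇒ 1/4 = 1
p1 ⇒ p2 = 1/4 ⇒ 3/4 = 1
(p1 ⇒ p2) ⇒ p2 = 1 ⇒ 3/4 = 3/4
((p1 ⇒ p2) ⇒ p2) + p2 = 3/4 + 3/4 = 3/4
(¬(p1 ⇒ p2) ⇒ p3) ⇒ (((p1 ⇒ p2) ⇒ p2) + p2) = 1 ⇒ 3/4 = 3/4
(((p2 ⇒ p3) ⇒ (p1 ⇒ p1)) ⇔ p3) + ((¬(p1 ⇒ p2) ⇒ p3) ⇒ (((p1 ⇒ p2) ⇒ p2) + p2)) = 1/4 + 3/4 = 3/4

3/4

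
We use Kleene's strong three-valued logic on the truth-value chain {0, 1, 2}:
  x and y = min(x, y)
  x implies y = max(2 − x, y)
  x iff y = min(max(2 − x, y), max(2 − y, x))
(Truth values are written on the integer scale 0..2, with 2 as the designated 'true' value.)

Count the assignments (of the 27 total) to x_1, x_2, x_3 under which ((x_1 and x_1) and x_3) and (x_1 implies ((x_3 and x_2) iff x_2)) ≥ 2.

2

value 2: 2 assignments (counts)
value 1: 10 assignments
value 0: 15 assignments
So 2 of the 27 assignments meet the threshold.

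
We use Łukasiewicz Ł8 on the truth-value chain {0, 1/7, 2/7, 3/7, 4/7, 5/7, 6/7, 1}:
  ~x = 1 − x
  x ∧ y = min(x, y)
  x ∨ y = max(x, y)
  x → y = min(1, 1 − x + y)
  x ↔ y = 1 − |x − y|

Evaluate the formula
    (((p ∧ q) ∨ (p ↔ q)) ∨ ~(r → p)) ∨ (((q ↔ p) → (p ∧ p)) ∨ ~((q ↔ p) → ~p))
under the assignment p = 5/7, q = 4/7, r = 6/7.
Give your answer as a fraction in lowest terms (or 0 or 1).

6/7

p ∧ q = 5/7 ∧ 4/7 = 4/7
p ↔ q = 5/7 ↔ 4/7 = 6/7
(p ∧ q) ∨ (p ↔ q) = 4/7 ∨ 6/7 = 6/7
r → p = 6/7 → 5/7 = 6/7
~(r → p) = ~6/7 = 1/7
((p ∧ q) ∨ (p ↔ q)) ∨ ~(r → p) = 6/7 ∨ 1/7 = 6/7
q ↔ p = 4/7 ↔ 5/7 = 6/7
p ∧ p = 5/7 ∧ 5/7 = 5/7
(q ↔ p) → (p ∧ p) = 6/7 → 5/7 = 6/7
q ↔ p = 4/7 ↔ 5/7 = 6/7
~p = ~5/7 = 2/7
(q ↔ p) → ~p = 6/7 → 2/7 = 3/7
~((q ↔ p) → ~p) = ~3/7 = 4/7
((q ↔ p) → (p ∧ p)) ∨ ~((q ↔ p) → ~p) = 6/7 ∨ 4/7 = 6/7
(((p ∧ q) ∨ (p ↔ q)) ∨ ~(r → p)) ∨ (((q ↔ p) → (p ∧ p)) ∨ ~((q ↔ p) → ~p)) = 6/7 ∨ 6/7 = 6/7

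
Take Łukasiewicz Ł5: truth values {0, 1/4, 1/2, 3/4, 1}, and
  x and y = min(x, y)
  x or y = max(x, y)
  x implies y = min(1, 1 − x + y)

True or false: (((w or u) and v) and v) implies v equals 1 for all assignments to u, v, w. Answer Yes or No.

At u = 0, v = 1/2, w = 1/2, for instance:
w or u = 1/2 or 0 = 1/2
(w or u) and v = 1/2 and 1/2 = 1/2
((w or u) and v) and v = 1/2 and 1/2 = 1/2
(((w or u) and v) and v) implies v = 1/2 implies 1/2 = 1
and checking the remaining 124 assignments likewise gives ≥ 1 in every case.

Yes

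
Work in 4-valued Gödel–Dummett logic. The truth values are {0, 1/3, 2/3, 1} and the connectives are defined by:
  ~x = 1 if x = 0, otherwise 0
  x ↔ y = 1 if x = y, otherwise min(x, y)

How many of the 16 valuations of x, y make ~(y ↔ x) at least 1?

x = 0, y = 0 ↦ 0  <
x = 0, y = 1/3 ↦ 1  ≥
x = 0, y = 2/3 ↦ 1  ≥
x = 0, y = 1 ↦ 1  ≥
x = 1/3, y = 0 ↦ 1  ≥
x = 1/3, y = 1/3 ↦ 0  <
x = 1/3, y = 2/3 ↦ 0  <
x = 1/3, y = 1 ↦ 0  <
x = 2/3, y = 0 ↦ 1  ≥
x = 2/3, y = 1/3 ↦ 0  <
x = 2/3, y = 2/3 ↦ 0  <
x = 2/3, y = 1 ↦ 0  <
x = 1, y = 0 ↦ 1  ≥
x = 1, y = 1/3 ↦ 0  <
x = 1, y = 2/3 ↦ 0  <
x = 1, y = 1 ↦ 0  <
So 6 of the 16 assignments meet the threshold.

6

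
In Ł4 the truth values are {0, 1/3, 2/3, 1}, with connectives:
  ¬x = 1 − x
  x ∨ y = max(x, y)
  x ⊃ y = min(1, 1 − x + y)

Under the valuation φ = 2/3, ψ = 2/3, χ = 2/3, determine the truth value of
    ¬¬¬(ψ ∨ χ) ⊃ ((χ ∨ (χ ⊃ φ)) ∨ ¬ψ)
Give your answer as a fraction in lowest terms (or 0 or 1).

ψ ∨ χ = 2/3 ∨ 2/3 = 2/3
¬(ψ ∨ χ) = ¬2/3 = 1/3
¬¬(ψ ∨ χ) = ¬1/3 = 2/3
¬¬¬(ψ ∨ χ) = ¬2/3 = 1/3
χ ⊃ φ = 2/3 ⊃ 2/3 = 1
χ ∨ (χ ⊃ φ) = 2/3 ∨ 1 = 1
¬ψ = ¬2/3 = 1/3
(χ ∨ (χ ⊃ φ)) ∨ ¬ψ = 1 ∨ 1/3 = 1
¬¬¬(ψ ∨ χ) ⊃ ((χ ∨ (χ ⊃ φ)) ∨ ¬ψ) = 1/3 ⊃ 1 = 1

1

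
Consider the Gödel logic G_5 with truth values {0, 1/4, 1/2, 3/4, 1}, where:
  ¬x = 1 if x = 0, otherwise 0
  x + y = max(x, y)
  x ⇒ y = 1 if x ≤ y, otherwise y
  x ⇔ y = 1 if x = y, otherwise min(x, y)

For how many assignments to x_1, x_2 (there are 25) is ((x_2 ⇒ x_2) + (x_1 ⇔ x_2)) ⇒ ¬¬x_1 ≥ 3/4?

value 1: 20 assignments (counts)
value 0: 5 assignments
So 20 of the 25 assignments meet the threshold.

20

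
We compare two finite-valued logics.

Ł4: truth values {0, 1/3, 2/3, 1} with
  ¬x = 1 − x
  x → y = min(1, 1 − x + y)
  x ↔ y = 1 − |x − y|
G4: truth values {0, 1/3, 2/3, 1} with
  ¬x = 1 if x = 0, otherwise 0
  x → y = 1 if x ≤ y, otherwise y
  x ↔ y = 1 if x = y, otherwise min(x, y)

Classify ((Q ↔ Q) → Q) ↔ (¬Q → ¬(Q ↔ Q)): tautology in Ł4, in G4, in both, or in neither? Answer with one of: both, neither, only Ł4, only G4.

In Ł4: every assignment gives 1 — tautology.
In G4: at Q = 1/3 the value is 1/3 — not a tautology.

only Ł4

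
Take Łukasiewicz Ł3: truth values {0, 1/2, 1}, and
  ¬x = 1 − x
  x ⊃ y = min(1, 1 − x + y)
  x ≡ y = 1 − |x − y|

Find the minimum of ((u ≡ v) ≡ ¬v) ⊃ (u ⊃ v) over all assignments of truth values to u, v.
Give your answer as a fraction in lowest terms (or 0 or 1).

1/2

Take u = 1, v = 1/2:
u ≡ v = 1 ≡ 1/2 = 1/2
¬v = ¬1/2 = 1/2
(u ≡ v) ≡ ¬v = 1/2 ≡ 1/2 = 1
u ⊃ v = 1 ⊃ 1/2 = 1/2
((u ≡ v) ≡ ¬v) ⊃ (u ⊃ v) = 1 ⊃ 1/2 = 1/2
No assignment yields a value below 1/2, so this is the minimum.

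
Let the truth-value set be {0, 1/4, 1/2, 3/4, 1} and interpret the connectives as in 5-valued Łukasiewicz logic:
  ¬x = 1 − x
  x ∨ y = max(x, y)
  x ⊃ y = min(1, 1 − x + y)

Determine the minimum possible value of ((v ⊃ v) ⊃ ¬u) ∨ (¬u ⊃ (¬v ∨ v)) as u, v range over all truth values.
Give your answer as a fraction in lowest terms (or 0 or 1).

3/4

Take u = 1/4, v = 1/2:
v ⊃ v = 1/2 ⊃ 1/2 = 1
¬u = ¬1/4 = 3/4
(v ⊃ v) ⊃ ¬u = 1 ⊃ 3/4 = 3/4
¬u = ¬1/4 = 3/4
¬v = ¬1/2 = 1/2
¬v ∨ v = 1/2 ∨ 1/2 = 1/2
¬u ⊃ (¬v ∨ v) = 3/4 ⊃ 1/2 = 3/4
((v ⊃ v) ⊃ ¬u) ∨ (¬u ⊃ (¬v ∨ v)) = 3/4 ∨ 3/4 = 3/4
No assignment yields a value below 3/4, so this is the minimum.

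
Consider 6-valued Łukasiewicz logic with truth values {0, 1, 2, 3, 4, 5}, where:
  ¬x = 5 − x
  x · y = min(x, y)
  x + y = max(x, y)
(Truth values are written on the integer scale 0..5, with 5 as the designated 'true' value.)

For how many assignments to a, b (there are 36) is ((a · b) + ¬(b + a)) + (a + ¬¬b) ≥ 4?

value 5: 12 assignments (counts)
value 4: 12 assignments (counts)
value 3: 12 assignments
So 24 of the 36 assignments meet the threshold.

24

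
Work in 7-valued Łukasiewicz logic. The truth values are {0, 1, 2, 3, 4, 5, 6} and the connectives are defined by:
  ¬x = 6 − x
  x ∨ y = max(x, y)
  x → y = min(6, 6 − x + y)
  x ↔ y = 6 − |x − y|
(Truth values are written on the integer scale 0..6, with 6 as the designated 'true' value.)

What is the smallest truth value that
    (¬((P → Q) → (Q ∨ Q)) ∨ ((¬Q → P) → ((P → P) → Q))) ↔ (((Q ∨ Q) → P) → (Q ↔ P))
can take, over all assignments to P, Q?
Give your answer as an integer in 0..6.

Take P = 3, Q = 3:
P → Q = 3 → 3 = 6
Q ∨ Q = 3 ∨ 3 = 3
(P → Q) → (Q ∨ Q) = 6 → 3 = 3
¬((P → Q) → (Q ∨ Q)) = ¬3 = 3
¬Q = ¬3 = 3
¬Q → P = 3 → 3 = 6
P → P = 3 → 3 = 6
(P → P) → Q = 6 → 3 = 3
(¬Q → P) → ((P → P) → Q) = 6 → 3 = 3
¬((P → Q) → (Q ∨ Q)) ∨ ((¬Q → P) → ((P → P) → Q)) = 3 ∨ 3 = 3
Q ∨ Q = 3 ∨ 3 = 3
(Q ∨ Q) → P = 3 → 3 = 6
Q ↔ P = 3 ↔ 3 = 6
((Q ∨ Q) → P) → (Q ↔ P) = 6 → 6 = 6
(¬((P → Q) → (Q ∨ Q)) ∨ ((¬Q → P) → ((P → P) → Q))) ↔ (((Q ∨ Q) → P) → (Q ↔ P)) = 3 ↔ 6 = 3
No assignment yields a value below 3, so this is the minimum.

3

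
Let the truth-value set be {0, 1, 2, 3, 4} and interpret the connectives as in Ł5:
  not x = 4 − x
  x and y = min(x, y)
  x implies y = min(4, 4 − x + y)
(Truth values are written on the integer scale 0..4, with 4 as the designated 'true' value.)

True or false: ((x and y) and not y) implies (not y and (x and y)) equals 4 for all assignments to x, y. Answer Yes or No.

At x = 2, y = 3, for instance:
x and y = 2 and 3 = 2
not y = not 3 = 1
(x and y) and not y = 2 and 1 = 1
not y and (x and y) = 1 and 2 = 1
((x and y) and not y) implies (not y and (x and y)) = 1 implies 1 = 4
and checking the remaining 24 assignments likewise gives ≥ 4 in every case.

Yes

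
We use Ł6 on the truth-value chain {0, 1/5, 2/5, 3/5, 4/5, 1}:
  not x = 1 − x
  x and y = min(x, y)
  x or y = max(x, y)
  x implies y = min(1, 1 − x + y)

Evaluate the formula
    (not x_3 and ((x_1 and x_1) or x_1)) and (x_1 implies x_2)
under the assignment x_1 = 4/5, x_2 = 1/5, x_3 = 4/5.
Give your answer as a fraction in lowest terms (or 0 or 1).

not x_3 = not 4/5 = 1/5
x_1 and x_1 = 4/5 and 4/5 = 4/5
(x_1 and x_1) or x_1 = 4/5 or 4/5 = 4/5
not x_3 and ((x_1 and x_1) or x_1) = 1/5 and 4/5 = 1/5
x_1 implies x_2 = 4/5 implies 1/5 = 2/5
(not x_3 and ((x_1 and x_1) or x_1)) and (x_1 implies x_2) = 1/5 and 2/5 = 1/5

1/5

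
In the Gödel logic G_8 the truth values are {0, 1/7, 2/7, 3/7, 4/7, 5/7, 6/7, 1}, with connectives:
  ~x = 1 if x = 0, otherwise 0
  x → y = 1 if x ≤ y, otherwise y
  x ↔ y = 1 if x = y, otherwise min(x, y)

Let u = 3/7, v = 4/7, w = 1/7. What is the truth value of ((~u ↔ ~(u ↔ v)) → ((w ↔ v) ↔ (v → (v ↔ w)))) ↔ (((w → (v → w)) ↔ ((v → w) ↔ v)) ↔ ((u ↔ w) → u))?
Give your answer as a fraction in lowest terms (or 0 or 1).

~u = ~3/7 = 0
u ↔ v = 3/7 ↔ 4/7 = 3/7
~(u ↔ v) = ~3/7 = 0
~u ↔ ~(u ↔ v) = 0 ↔ 0 = 1
w ↔ v = 1/7 ↔ 4/7 = 1/7
v ↔ w = 4/7 ↔ 1/7 = 1/7
v → (v ↔ w) = 4/7 → 1/7 = 1/7
(w ↔ v) ↔ (v → (v ↔ w)) = 1/7 ↔ 1/7 = 1
(~u ↔ ~(u ↔ v)) → ((w ↔ v) ↔ (v → (v ↔ w))) = 1 → 1 = 1
v → w = 4/7 → 1/7 = 1/7
w → (v → w) = 1/7 → 1/7 = 1
v → w = 4/7 → 1/7 = 1/7
(v → w) ↔ v = 1/7 ↔ 4/7 = 1/7
(w → (v → w)) ↔ ((v → w) ↔ v) = 1 ↔ 1/7 = 1/7
u ↔ w = 3/7 ↔ 1/7 = 1/7
(u ↔ w) → u = 1/7 → 3/7 = 1
((w → (v → w)) ↔ ((v → w) ↔ v)) ↔ ((u ↔ w) → u) = 1/7 ↔ 1 = 1/7
((~u ↔ ~(u ↔ v)) → ((w ↔ v) ↔ (v → (v ↔ w)))) ↔ (((w → (v → w)) ↔ ((v → w) ↔ v)) ↔ ((u ↔ w) → u)) = 1 ↔ 1/7 = 1/7

1/7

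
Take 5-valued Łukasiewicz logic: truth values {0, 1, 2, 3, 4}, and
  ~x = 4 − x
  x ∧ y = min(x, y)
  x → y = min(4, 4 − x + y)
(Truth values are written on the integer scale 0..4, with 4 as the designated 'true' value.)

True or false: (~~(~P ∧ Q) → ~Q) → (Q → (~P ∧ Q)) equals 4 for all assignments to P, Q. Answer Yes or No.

Counterexample: take P = 3, Q = 2.
~P = ~3 = 1
~P ∧ Q = 1 ∧ 2 = 1
~(~P ∧ Q) = ~1 = 3
~~(~P ∧ Q) = ~3 = 1
~Q = ~2 = 2
~~(~P ∧ Q) → ~Q = 1 → 2 = 4
~P = ~3 = 1
~P ∧ Q = 1 ∧ 2 = 1
Q → (~P ∧ Q) = 2 → 1 = 3
(~~(~P ∧ Q) → ~Q) → (Q → (~P ∧ Q)) = 4 → 3 = 3
This gives 3 ≠ 4.

No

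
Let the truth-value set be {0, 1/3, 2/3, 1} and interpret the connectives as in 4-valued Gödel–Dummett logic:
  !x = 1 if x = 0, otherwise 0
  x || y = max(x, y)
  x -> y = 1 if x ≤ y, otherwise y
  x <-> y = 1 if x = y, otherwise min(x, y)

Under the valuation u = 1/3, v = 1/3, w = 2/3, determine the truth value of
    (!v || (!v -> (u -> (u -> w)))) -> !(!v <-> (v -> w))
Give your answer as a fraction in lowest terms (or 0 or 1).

1

!v = !1/3 = 0
!v = !1/3 = 0
u -> w = 1/3 -> 2/3 = 1
u -> (u -> w) = 1/3 -> 1 = 1
!v -> (u -> (u -> w)) = 0 -> 1 = 1
!v || (!v -> (u -> (u -> w))) = 0 || 1 = 1
!v = !1/3 = 0
v -> w = 1/3 -> 2/3 = 1
!v <-> (v -> w) = 0 <-> 1 = 0
!(!v <-> (v -> w)) = !0 = 1
(!v || (!v -> (u -> (u -> w)))) -> !(!v <-> (v -> w)) = 1 -> 1 = 1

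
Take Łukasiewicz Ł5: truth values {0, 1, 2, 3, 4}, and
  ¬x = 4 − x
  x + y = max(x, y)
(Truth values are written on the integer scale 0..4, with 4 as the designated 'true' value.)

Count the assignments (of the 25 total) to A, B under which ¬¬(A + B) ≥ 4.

value 4: 9 assignments (counts)
value 3: 7 assignments
value 2: 5 assignments
value 1: 3 assignments
value 0: 1 assignment
So 9 of the 25 assignments meet the threshold.

9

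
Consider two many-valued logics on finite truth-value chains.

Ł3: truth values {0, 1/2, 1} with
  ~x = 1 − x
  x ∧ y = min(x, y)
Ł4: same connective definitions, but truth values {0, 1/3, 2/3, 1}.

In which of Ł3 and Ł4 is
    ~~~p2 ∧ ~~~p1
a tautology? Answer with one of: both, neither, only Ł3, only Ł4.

In Ł3: at p1 = 0, p2 = 1/2 the value is 1/2 — not a tautology.
In Ł4: at p1 = 0, p2 = 1/3 the value is 2/3 — not a tautology.

neither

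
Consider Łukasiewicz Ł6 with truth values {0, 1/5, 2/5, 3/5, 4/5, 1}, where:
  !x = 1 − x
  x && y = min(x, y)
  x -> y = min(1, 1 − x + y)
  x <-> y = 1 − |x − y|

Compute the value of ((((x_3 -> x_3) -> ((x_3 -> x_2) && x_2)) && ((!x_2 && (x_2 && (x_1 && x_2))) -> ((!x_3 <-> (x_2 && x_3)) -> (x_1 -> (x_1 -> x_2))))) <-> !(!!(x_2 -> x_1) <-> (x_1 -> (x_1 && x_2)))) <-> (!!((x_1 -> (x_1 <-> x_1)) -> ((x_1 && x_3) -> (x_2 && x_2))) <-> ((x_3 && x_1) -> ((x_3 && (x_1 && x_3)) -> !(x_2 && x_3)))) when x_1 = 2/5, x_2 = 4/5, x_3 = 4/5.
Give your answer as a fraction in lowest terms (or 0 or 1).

x_3 -> x_3 = 4/5 -> 4/5 = 1
x_3 -> x_2 = 4/5 -> 4/5 = 1
(x_3 -> x_2) && x_2 = 1 && 4/5 = 4/5
(x_3 -> x_3) -> ((x_3 -> x_2) && x_2) = 1 -> 4/5 = 4/5
!x_2 = !4/5 = 1/5
x_1 && x_2 = 2/5 && 4/5 = 2/5
x_2 && (x_1 && x_2) = 4/5 && 2/5 = 2/5
!x_2 && (x_2 && (x_1 && x_2)) = 1/5 && 2/5 = 1/5
!x_3 = !4/5 = 1/5
x_2 && x_3 = 4/5 && 4/5 = 4/5
!x_3 <-> (x_2 && x_3) = 1/5 <-> 4/5 = 2/5
x_1 -> x_2 = 2/5 -> 4/5 = 1
x_1 -> (x_1 -> x_2) = 2/5 -> 1 = 1
(!x_3 <-> (x_2 && x_3)) -> (x_1 -> (x_1 -> x_2)) = 2/5 -> 1 = 1
(!x_2 && (x_2 && (x_1 && x_2))) -> ((!x_3 <-> (x_2 && x_3)) -> (x_1 -> (x_1 -> x_2))) = 1/5 -> 1 = 1
((x_3 -> x_3) -> ((x_3 -> x_2) && x_2)) && ((!x_2 && (x_2 && (x_1 && x_2))) -> ((!x_3 <-> (x_2 && x_3)) -> (x_1 -> (x_1 -> x_2)))) = 4/5 && 1 = 4/5
x_2 -> x_1 = 4/5 -> 2/5 = 3/5
!(x_2 -> x_1) = !3/5 = 2/5
!!(x_2 -> x_1) = !2/5 = 3/5
x_1 && x_2 = 2/5 && 4/5 = 2/5
x_1 -> (x_1 && x_2) = 2/5 -> 2/5 = 1
!!(x_2 -> x_1) <-> (x_1 -> (x_1 && x_2)) = 3/5 <-> 1 = 3/5
!(!!(x_2 -> x_1) <-> (x_1 -> (x_1 && x_2))) = !3/5 = 2/5
(((x_3 -> x_3) -> ((x_3 -> x_2) && x_2)) && ((!x_2 && (x_2 && (x_1 && x_2))) -> ((!x_3 <-> (x_2 && x_3)) -> (x_1 -> (x_1 -> x_2))))) <-> !(!!(x_2 -> x_1) <-> (x_1 -> (x_1 && x_2))) = 4/5 <-> 2/5 = 3/5
x_1 <-> x_1 = 2/5 <-> 2/5 = 1
x_1 -> (x_1 <-> x_1) = 2/5 -> 1 = 1
x_1 && x_3 = 2/5 && 4/5 = 2/5
x_2 && x_2 = 4/5 && 4/5 = 4/5
(x_1 && x_3) -> (x_2 && x_2) = 2/5 -> 4/5 = 1
(x_1 -> (x_1 <-> x_1)) -> ((x_1 && x_3) -> (x_2 && x_2)) = 1 -> 1 = 1
!((x_1 -> (x_1 <-> x_1)) -> ((x_1 && x_3) -> (x_2 && x_2))) = !1 = 0
!!((x_1 -> (x_1 <-> x_1)) -> ((x_1 && x_3) -> (x_2 && x_2))) = !0 = 1
x_3 && x_1 = 4/5 && 2/5 = 2/5
x_1 && x_3 = 2/5 && 4/5 = 2/5
x_3 && (x_1 && x_3) = 4/5 && 2/5 = 2/5
x_2 && x_3 = 4/5 && 4/5 = 4/5
!(x_2 && x_3) = !4/5 = 1/5
(x_3 && (x_1 && x_3)) -> !(x_2 && x_3) = 2/5 -> 1/5 = 4/5
(x_3 && x_1) -> ((x_3 && (x_1 && x_3)) -> !(x_2 && x_3)) = 2/5 -> 4/5 = 1
!!((x_1 -> (x_1 <-> x_1)) -> ((x_1 && x_3) -> (x_2 && x_2))) <-> ((x_3 && x_1) -> ((x_3 && (x_1 && x_3)) -> !(x_2 && x_3))) = 1 <-> 1 = 1
((((x_3 -> x_3) -> ((x_3 -> x_2) && x_2)) && ((!x_2 && (x_2 && (x_1 && x_2))) -> ((!x_3 <-> (x_2 && x_3)) -> (x_1 -> (x_1 -> x_2))))) <-> !(!!(x_2 -> x_1) <-> (x_1 -> (x_1 && x_2)))) <-> (!!((x_1 -> (x_1 <-> x_1)) -> ((x_1 && x_3) -> (x_2 && x_2))) <-> ((x_3 && x_1) -> ((x_3 && (x_1 && x_3)) -> !(x_2 && x_3)))) = 3/5 <-> 1 = 3/5

3/5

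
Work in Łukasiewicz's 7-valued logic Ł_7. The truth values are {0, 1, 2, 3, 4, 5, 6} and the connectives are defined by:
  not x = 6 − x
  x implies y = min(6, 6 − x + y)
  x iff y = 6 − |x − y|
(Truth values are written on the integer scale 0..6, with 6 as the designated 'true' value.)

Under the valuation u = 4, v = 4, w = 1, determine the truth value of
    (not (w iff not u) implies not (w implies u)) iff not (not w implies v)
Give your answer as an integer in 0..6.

not u = not 4 = 2
w iff not u = 1 iff 2 = 5
not (w iff not u) = not 5 = 1
w implies u = 1 implies 4 = 6
not (w implies u) = not 6 = 0
not (w iff not u) implies not (w implies u) = 1 implies 0 = 5
not w = not 1 = 5
not w implies v = 5 implies 4 = 5
not (not w implies v) = not 5 = 1
(not (w iff not u) implies not (w implies u)) iff not (not w implies v) = 5 iff 1 = 2

2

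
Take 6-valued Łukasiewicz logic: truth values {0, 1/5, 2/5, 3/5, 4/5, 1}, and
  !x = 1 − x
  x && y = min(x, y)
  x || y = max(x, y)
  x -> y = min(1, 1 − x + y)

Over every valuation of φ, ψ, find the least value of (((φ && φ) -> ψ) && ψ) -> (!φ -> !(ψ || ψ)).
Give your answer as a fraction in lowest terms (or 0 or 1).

Take φ = 0, ψ = 1:
φ && φ = 0 && 0 = 0
(φ && φ) -> ψ = 0 -> 1 = 1
((φ && φ) -> ψ) && ψ = 1 && 1 = 1
!φ = !0 = 1
ψ || ψ = 1 || 1 = 1
!(ψ || ψ) = !1 = 0
!φ -> !(ψ || ψ) = 1 -> 0 = 0
(((φ && φ) -> ψ) && ψ) -> (!φ -> !(ψ || ψ)) = 1 -> 0 = 0
No assignment yields a value below 0, so this is the minimum.

0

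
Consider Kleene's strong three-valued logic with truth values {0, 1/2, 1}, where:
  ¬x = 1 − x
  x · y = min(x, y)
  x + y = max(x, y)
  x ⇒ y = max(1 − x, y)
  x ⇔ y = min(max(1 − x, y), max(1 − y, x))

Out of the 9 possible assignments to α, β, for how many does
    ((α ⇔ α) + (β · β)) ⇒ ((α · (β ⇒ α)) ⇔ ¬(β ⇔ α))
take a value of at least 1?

2

α = 0, β = 0 ↦ 1  ≥
α = 0, β = 1/2 ↦ 1/2  <
α = 0, β = 1 ↦ 0  <
α = 1/2, β = 0 ↦ 1/2  <
α = 1/2, β = 1/2 ↦ 1/2  <
α = 1/2, β = 1 ↦ 1/2  <
α = 1, β = 0 ↦ 1  ≥
α = 1, β = 1/2 ↦ 1/2  <
α = 1, β = 1 ↦ 0  <
So 2 of the 9 assignments meet the threshold.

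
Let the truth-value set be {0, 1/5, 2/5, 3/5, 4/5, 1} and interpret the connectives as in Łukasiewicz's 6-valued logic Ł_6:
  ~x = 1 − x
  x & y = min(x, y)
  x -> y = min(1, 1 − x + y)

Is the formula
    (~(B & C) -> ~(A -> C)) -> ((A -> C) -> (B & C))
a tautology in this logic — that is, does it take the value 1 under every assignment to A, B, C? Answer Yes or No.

At A = 1/5, B = 4/5, C = 2/5, for instance:
B & C = 4/5 & 2/5 = 2/5
~(B & C) = ~2/5 = 3/5
A -> C = 1/5 -> 2/5 = 1
~(A -> C) = ~1 = 0
~(B & C) -> ~(A -> C) = 3/5 -> 0 = 2/5
(A -> C) -> (B & C) = 1 -> 2/5 = 2/5
(~(B & C) -> ~(A -> C)) -> ((A -> C) -> (B & C)) = 2/5 -> 2/5 = 1
and checking the remaining 215 assignments likewise gives ≥ 1 in every case.

Yes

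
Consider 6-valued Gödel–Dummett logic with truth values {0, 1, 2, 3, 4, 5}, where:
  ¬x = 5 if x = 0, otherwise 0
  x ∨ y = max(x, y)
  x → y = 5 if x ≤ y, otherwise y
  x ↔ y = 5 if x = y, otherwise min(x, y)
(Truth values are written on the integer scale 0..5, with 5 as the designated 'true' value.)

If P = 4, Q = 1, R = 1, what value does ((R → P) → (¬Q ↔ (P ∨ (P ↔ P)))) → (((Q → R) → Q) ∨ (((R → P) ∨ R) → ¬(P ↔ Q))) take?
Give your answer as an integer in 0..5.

5

R → P = 1 → 4 = 5
¬Q = ¬1 = 0
P ↔ P = 4 ↔ 4 = 5
P ∨ (P ↔ P) = 4 ∨ 5 = 5
¬Q ↔ (P ∨ (P ↔ P)) = 0 ↔ 5 = 0
(R → P) → (¬Q ↔ (P ∨ (P ↔ P))) = 5 → 0 = 0
Q → R = 1 → 1 = 5
(Q → R) → Q = 5 → 1 = 1
R → P = 1 → 4 = 5
(R → P) ∨ R = 5 ∨ 1 = 5
P ↔ Q = 4 ↔ 1 = 1
¬(P ↔ Q) = ¬1 = 0
((R → P) ∨ R) → ¬(P ↔ Q) = 5 → 0 = 0
((Q → R) → Q) ∨ (((R → P) ∨ R) → ¬(P ↔ Q)) = 1 ∨ 0 = 1
((R → P) → (¬Q ↔ (P ∨ (P ↔ P)))) → (((Q → R) → Q) ∨ (((R → P) ∨ R) → ¬(P ↔ Q))) = 0 → 1 = 5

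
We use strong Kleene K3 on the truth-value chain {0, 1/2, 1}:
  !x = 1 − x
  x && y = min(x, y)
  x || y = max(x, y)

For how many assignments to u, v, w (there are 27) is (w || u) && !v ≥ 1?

value 1: 5 assignments (counts)
value 1/2: 11 assignments
value 0: 11 assignments
So 5 of the 27 assignments meet the threshold.

5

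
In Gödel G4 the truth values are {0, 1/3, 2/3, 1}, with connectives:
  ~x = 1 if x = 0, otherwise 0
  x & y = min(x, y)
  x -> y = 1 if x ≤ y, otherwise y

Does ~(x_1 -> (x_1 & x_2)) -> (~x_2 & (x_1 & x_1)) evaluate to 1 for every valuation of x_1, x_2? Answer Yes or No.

No

Counterexample: take x_1 = 1/3, x_2 = 0.
x_1 & x_2 = 1/3 & 0 = 0
x_1 -> (x_1 & x_2) = 1/3 -> 0 = 0
~(x_1 -> (x_1 & x_2)) = ~0 = 1
~x_2 = ~0 = 1
x_1 & x_1 = 1/3 & 1/3 = 1/3
~x_2 & (x_1 & x_1) = 1 & 1/3 = 1/3
~(x_1 -> (x_1 & x_2)) -> (~x_2 & (x_1 & x_1)) = 1 -> 1/3 = 1/3
This gives 1/3 ≠ 1.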